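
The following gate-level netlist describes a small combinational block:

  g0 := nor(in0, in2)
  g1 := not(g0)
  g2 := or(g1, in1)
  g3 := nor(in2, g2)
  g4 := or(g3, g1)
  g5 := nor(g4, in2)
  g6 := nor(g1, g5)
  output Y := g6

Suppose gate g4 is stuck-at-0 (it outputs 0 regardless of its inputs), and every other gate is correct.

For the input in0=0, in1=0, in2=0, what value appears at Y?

0

Propagate with g4 forced: g0=1, g1=0, g2=0, g3=1, g4=0 [stuck-at-0], g5=1, g6=0.
So Y = 0. (Without the fault it would be 1.)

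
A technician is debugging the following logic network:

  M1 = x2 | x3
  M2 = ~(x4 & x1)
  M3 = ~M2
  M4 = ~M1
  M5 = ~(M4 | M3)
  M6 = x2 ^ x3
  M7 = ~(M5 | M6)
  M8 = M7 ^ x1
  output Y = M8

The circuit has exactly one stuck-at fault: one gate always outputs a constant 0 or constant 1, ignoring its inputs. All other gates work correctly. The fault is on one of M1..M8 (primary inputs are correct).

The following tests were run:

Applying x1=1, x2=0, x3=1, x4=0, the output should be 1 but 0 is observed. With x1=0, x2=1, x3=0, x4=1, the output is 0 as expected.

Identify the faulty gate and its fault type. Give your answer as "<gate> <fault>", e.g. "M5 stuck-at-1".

Fault-free values for test 1 (x1=1, x2=0, x3=1, x4=0): M1=1, M2=1, M3=0, M4=0, M5=1, M6=1, M7=0, M8=1, giving Y=1. Observed 0.
Test 1: faults giving observed 0 are {M7 stuck-at-1, M8 stuck-at-0}.
Test 2 (x1=0, x2=1, x3=0, x4=1): fault-free M1=1, M2=1, M3=0, M4=0, M5=1, M6=1, M7=0, M8=0 → 0; observed 0. Eliminates M7 stuck-at-1.
Only M8 stuck-at-0 is consistent with every test.

M8 stuck-at-0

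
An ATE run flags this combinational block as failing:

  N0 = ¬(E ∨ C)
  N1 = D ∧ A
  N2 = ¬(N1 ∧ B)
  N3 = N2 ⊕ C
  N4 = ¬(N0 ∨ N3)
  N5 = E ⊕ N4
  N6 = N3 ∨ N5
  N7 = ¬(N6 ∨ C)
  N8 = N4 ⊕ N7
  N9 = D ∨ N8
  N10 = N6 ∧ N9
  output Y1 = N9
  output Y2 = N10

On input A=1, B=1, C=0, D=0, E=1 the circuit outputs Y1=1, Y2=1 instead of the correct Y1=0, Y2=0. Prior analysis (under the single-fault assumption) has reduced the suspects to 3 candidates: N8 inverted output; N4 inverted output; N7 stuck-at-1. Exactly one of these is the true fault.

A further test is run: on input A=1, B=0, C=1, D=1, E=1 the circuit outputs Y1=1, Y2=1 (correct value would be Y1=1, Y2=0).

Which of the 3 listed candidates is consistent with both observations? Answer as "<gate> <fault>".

N4 inverted output

Evaluate each candidate on input A=1, B=0, C=1, D=1, E=1:
  N8 inverted output: N0=0, N1=1, N2=1, N3=0, N4=1, N5=0, N6=0, N7=0, N8=0 [inverted output], N9=1, N10=0 → Y1=1, Y2=0 — eliminated
  N4 inverted output: N0=0, N1=1, N2=1, N3=0, N4=0 [inverted output], N5=1, N6=1, N7=0, N8=0, N9=1, N10=1 → Y1=1, Y2=1 — matches
  N7 stuck-at-1: N0=0, N1=1, N2=1, N3=0, N4=1, N5=0, N6=0, N7=1 [stuck-at-1], N8=0, N9=1, N10=0 → Y1=1, Y2=0 — eliminated
Only N4 inverted output reproduces the observed Y1=1, Y2=1.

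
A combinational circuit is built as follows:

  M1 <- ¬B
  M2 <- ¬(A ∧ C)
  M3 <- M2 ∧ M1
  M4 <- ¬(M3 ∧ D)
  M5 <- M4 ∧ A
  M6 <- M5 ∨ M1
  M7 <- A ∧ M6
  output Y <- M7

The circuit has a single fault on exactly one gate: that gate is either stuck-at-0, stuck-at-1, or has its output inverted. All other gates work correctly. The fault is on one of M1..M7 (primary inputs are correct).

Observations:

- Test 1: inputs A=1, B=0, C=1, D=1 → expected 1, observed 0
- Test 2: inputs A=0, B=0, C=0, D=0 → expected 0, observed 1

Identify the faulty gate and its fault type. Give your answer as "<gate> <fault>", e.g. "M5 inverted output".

M7 inverted output

Fault-free values for test 1 (A=1, B=0, C=1, D=1): M1=1, M2=0, M3=0, M4=1, M5=1, M6=1, M7=1, giving Y=1. Observed 0.
Test 1: faults giving observed 0 are {M6 stuck-at-0, M6 inverted output, M7 stuck-at-0, M7 inverted output}.
Test 2 (A=0, B=0, C=0, D=0): fault-free M1=1, M2=1, M3=1, M4=1, M5=0, M6=1, M7=0 → 0; observed 1. Eliminates M6 stuck-at-0, M6 inverted output, M7 stuck-at-0.
Only M7 inverted output is consistent with every test.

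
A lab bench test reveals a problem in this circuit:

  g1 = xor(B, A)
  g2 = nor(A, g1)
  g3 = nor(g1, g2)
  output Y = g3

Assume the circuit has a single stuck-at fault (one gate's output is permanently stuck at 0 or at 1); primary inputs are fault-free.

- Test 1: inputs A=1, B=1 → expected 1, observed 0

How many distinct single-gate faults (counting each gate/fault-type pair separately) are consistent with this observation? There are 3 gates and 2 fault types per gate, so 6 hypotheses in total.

3

Fault-free: g1=0, g2=0, g3=1 → 1. Observed 0.
  g1 stuck-at-0: output 1 ✗
  g1 stuck-at-1: output 0 ✓
  g2 stuck-at-0: output 1 ✗
  g2 stuck-at-1: output 0 ✓
  g3 stuck-at-0: output 0 ✓
  g3 stuck-at-1: output 1 ✗
Consistent faults: {g1 stuck-at-1, g2 stuck-at-1, g3 stuck-at-0} — 3 in all.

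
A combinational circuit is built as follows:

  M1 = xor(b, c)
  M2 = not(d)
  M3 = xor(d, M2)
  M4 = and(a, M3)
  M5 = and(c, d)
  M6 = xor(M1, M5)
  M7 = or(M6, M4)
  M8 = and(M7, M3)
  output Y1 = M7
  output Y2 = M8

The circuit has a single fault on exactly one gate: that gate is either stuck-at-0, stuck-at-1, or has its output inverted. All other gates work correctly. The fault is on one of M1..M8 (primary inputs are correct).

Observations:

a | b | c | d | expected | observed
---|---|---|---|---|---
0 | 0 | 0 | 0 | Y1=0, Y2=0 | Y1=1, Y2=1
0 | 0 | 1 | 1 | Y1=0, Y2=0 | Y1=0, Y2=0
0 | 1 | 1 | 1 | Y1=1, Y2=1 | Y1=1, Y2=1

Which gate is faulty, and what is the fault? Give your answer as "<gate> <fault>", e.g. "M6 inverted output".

M5 stuck-at-1

Fault-free values for test 1 (a=0, b=0, c=0, d=0): M1=0, M2=1, M3=1, M4=0, M5=0, M6=0, M7=0, M8=0, giving Y1=0, Y2=0. Observed Y1=1, Y2=1.
Test 1: faults giving observed Y1=1, Y2=1 are {M1 stuck-at-1, M1 inverted output, M4 stuck-at-1, M4 inverted output, M5 stuck-at-1, M5 inverted output, M6 stuck-at-1, M6 inverted output, M7 stuck-at-1, M7 inverted output}.
Test 2 (a=0, b=0, c=1, d=1): fault-free M1=1, M2=0, M3=1, M4=0, M5=1, M6=0, M7=0, M8=0 → Y1=0, Y2=0; observed Y1=0, Y2=0. Eliminates M1 inverted output, M4 stuck-at-1, M4 inverted output, M5 inverted output, M6 stuck-at-1, M6 inverted output, M7 stuck-at-1, M7 inverted output.
Test 3 (a=0, b=1, c=1, d=1): fault-free M1=0, M2=0, M3=1, M4=0, M5=1, M6=1, M7=1, M8=1 → Y1=1, Y2=1; observed Y1=1, Y2=1. Eliminates M1 stuck-at-1.
Only M5 stuck-at-1 is consistent with every test.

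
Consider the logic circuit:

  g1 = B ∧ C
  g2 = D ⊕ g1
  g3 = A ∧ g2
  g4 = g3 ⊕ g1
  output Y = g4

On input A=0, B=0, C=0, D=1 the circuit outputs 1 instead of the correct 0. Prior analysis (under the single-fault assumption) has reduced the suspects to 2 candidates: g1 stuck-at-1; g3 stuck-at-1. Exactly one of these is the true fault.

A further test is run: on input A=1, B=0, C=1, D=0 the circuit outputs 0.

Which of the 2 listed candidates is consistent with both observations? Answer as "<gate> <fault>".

Evaluate each candidate on input A=1, B=0, C=1, D=0:
  g1 stuck-at-1: g1=1 [stuck-at-1], g2=1, g3=1, g4=0 → 0 — matches
  g3 stuck-at-1: g1=0, g2=0, g3=1 [stuck-at-1], g4=1 → 1 — eliminated
Only g1 stuck-at-1 reproduces the observed 0.

g1 stuck-at-1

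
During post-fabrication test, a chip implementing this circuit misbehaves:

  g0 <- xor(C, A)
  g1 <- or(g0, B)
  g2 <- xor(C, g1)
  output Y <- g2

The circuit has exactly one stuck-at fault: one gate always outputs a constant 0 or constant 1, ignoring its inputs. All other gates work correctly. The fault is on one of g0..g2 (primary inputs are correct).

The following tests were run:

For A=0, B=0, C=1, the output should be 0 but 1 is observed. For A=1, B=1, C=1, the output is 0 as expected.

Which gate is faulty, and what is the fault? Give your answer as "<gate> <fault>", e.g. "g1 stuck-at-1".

Fault-free values for test 1 (A=0, B=0, C=1): g0=1, g1=1, g2=0, giving Y=0. Observed 1.
Test 1: faults giving observed 1 are {g0 stuck-at-0, g1 stuck-at-0, g2 stuck-at-1}.
Test 2 (A=1, B=1, C=1): fault-free g0=0, g1=1, g2=0 → 0; observed 0. Eliminates g1 stuck-at-0, g2 stuck-at-1.
Only g0 stuck-at-0 is consistent with every test.

g0 stuck-at-0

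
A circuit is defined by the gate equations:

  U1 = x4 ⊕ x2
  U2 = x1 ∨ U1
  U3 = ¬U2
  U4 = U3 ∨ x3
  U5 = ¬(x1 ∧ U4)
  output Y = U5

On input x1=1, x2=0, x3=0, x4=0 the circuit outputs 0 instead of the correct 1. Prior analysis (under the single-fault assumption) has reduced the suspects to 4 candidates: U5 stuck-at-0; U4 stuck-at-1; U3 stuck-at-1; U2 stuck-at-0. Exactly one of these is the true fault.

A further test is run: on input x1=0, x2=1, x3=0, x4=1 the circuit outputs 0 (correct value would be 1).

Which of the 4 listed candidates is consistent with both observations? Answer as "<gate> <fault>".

U5 stuck-at-0

Evaluate each candidate on input x1=0, x2=1, x3=0, x4=1:
  U5 stuck-at-0: U1=0, U2=0, U3=1, U4=1, U5=0 [stuck-at-0] → 0 — matches
  U4 stuck-at-1: U1=0, U2=0, U3=1, U4=1 [stuck-at-1], U5=1 → 1 — eliminated
  U3 stuck-at-1: U1=0, U2=0, U3=1 [stuck-at-1], U4=1, U5=1 → 1 — eliminated
  U2 stuck-at-0: U1=0, U2=0 [stuck-at-0], U3=1, U4=1, U5=1 → 1 — eliminated
Only U5 stuck-at-0 reproduces the observed 0.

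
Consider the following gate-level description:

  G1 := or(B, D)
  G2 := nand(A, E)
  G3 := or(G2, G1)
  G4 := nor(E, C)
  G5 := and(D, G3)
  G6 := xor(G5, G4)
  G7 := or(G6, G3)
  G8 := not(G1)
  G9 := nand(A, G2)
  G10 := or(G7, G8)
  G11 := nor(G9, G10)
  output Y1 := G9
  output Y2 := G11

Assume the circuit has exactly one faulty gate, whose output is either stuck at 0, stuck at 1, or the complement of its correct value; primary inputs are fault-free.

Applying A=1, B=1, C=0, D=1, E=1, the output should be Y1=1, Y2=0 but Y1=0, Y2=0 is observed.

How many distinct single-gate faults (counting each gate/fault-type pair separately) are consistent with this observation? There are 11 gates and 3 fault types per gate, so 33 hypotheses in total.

4

Fault-free: G1=1, G2=0, G3=1, G4=0, G5=1, G6=1, G7=1, G8=0, G9=1, G10=1, G11=0 → Y1=1, Y2=0. Observed Y1=0, Y2=0.
  G1: none of the 3 fault types match ✗
  G2: stuck-at-1, inverted output ✓; others ✗
  G3: none of the 3 fault types match ✗
  G4: none of the 3 fault types match ✗
  G5: none of the 3 fault types match ✗
  G6: none of the 3 fault types match ✗
  G7: none of the 3 fault types match ✗
  G8: none of the 3 fault types match ✗
  G9: stuck-at-0, inverted output ✓; others ✗
  G10: none of the 3 fault types match ✗
  G11: none of the 3 fault types match ✗
Consistent faults: {G2 stuck-at-1, G2 inverted output, G9 stuck-at-0, G9 inverted output} — 4 in all.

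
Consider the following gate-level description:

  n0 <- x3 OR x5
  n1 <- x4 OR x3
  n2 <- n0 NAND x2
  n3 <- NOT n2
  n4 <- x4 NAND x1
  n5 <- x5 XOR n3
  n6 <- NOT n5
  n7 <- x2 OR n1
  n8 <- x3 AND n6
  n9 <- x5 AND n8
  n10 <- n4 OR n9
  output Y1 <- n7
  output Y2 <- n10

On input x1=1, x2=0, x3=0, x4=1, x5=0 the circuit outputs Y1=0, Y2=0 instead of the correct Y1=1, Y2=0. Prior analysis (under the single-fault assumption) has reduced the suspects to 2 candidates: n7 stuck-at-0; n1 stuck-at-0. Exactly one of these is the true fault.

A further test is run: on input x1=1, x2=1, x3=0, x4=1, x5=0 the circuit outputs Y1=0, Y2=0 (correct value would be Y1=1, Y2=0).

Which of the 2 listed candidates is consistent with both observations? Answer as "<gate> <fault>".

Evaluate each candidate on input x1=1, x2=1, x3=0, x4=1, x5=0:
  n7 stuck-at-0: n0=0, n1=1, n2=1, n3=0, n4=0, n5=0, n6=1, n7=0 [stuck-at-0], n8=0, n9=0, n10=0 → Y1=0, Y2=0 — matches
  n1 stuck-at-0: n0=0, n1=0 [stuck-at-0], n2=1, n3=0, n4=0, n5=0, n6=1, n7=1, n8=0, n9=0, n10=0 → Y1=1, Y2=0 — eliminated
Only n7 stuck-at-0 reproduces the observed Y1=0, Y2=0.

n7 stuck-at-0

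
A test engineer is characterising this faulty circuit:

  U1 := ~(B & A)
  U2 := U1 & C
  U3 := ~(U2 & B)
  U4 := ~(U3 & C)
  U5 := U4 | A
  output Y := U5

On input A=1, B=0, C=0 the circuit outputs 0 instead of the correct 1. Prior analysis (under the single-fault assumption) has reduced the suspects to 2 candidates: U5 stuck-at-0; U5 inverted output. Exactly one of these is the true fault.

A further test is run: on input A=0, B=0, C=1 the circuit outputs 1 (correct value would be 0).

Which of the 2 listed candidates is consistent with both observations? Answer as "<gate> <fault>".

Evaluate each candidate on input A=0, B=0, C=1:
  U5 stuck-at-0: U1=1, U2=1, U3=1, U4=0, U5=0 [stuck-at-0] → 0 — eliminated
  U5 inverted output: U1=1, U2=1, U3=1, U4=0, U5=1 [inverted output] → 1 — matches
Only U5 inverted output reproduces the observed 1.

U5 inverted output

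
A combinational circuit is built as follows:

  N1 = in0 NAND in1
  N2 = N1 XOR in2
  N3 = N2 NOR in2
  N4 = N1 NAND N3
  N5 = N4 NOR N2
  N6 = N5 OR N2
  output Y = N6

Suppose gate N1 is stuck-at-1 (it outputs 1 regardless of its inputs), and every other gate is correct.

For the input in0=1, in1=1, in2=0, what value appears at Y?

Propagate with N1 forced: N1=1 [stuck-at-1], N2=1, N3=0, N4=1, N5=0, N6=1.
So Y = 1. (Without the fault it would be 0.)

1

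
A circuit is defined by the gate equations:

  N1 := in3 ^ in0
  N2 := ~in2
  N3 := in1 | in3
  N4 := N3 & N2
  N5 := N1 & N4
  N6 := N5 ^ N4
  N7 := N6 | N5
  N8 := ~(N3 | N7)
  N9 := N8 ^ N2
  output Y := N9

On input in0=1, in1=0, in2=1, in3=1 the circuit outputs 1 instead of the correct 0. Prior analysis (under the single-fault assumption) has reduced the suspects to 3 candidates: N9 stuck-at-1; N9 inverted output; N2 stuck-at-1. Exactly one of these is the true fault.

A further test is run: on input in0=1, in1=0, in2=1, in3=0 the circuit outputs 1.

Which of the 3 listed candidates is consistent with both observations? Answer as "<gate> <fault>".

N9 stuck-at-1

Evaluate each candidate on input in0=1, in1=0, in2=1, in3=0:
  N9 stuck-at-1: N1=1, N2=0, N3=0, N4=0, N5=0, N6=0, N7=0, N8=1, N9=1 [stuck-at-1] → 1 — matches
  N9 inverted output: N1=1, N2=0, N3=0, N4=0, N5=0, N6=0, N7=0, N8=1, N9=0 [inverted output] → 0 — eliminated
  N2 stuck-at-1: N1=1, N2=1 [stuck-at-1], N3=0, N4=0, N5=0, N6=0, N7=0, N8=1, N9=0 → 0 — eliminated
Only N9 stuck-at-1 reproduces the observed 1.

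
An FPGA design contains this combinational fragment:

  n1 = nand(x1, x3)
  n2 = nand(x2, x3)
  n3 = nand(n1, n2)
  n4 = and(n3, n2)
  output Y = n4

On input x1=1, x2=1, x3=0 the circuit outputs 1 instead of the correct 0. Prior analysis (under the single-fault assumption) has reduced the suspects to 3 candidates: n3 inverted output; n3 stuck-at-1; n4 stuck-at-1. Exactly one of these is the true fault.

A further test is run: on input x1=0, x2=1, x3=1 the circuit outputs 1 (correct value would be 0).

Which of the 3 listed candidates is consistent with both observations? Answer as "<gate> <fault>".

n4 stuck-at-1

Evaluate each candidate on input x1=0, x2=1, x3=1:
  n3 inverted output: n1=1, n2=0, n3=0 [inverted output], n4=0 → 0 — eliminated
  n3 stuck-at-1: n1=1, n2=0, n3=1 [stuck-at-1], n4=0 → 0 — eliminated
  n4 stuck-at-1: n1=1, n2=0, n3=1, n4=1 [stuck-at-1] → 1 — matches
Only n4 stuck-at-1 reproduces the observed 1.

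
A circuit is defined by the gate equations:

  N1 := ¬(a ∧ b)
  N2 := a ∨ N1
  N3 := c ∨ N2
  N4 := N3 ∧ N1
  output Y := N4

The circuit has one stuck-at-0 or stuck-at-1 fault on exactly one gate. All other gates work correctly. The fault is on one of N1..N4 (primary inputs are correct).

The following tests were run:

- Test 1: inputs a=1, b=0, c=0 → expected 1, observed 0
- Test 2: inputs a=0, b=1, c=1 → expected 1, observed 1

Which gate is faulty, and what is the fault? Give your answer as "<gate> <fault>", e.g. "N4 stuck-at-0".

Fault-free values for test 1 (a=1, b=0, c=0): N1=1, N2=1, N3=1, N4=1, giving Y=1. Observed 0.
Test 1: faults giving observed 0 are {N1 stuck-at-0, N2 stuck-at-0, N3 stuck-at-0, N4 stuck-at-0}.
Test 2 (a=0, b=1, c=1): fault-free N1=1, N2=1, N3=1, N4=1 → 1; observed 1. Eliminates N1 stuck-at-0, N3 stuck-at-0, N4 stuck-at-0.
Only N2 stuck-at-0 is consistent with every test.

N2 stuck-at-0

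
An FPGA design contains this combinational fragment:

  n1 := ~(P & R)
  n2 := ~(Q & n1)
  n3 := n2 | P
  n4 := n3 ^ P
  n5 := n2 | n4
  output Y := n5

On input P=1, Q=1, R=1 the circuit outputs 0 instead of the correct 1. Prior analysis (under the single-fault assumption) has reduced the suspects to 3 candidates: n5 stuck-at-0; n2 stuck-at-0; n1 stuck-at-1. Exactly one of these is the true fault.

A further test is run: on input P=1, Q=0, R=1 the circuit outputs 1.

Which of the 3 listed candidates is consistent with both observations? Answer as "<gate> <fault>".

Evaluate each candidate on input P=1, Q=0, R=1:
  n5 stuck-at-0: n1=0, n2=1, n3=1, n4=0, n5=0 [stuck-at-0] → 0 — eliminated
  n2 stuck-at-0: n1=0, n2=0 [stuck-at-0], n3=1, n4=0, n5=0 → 0 — eliminated
  n1 stuck-at-1: n1=1 [stuck-at-1], n2=1, n3=1, n4=0, n5=1 → 1 — matches
Only n1 stuck-at-1 reproduces the observed 1.

n1 stuck-at-1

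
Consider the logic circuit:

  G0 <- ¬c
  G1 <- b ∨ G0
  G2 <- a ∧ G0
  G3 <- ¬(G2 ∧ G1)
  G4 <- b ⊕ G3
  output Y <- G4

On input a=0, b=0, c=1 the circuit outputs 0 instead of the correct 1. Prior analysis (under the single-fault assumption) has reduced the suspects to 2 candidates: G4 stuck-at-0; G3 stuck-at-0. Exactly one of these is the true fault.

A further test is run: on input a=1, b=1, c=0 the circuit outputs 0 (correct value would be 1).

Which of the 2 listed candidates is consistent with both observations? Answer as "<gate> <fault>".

G4 stuck-at-0

Evaluate each candidate on input a=1, b=1, c=0:
  G4 stuck-at-0: G0=1, G1=1, G2=1, G3=0, G4=0 [stuck-at-0] → 0 — matches
  G3 stuck-at-0: G0=1, G1=1, G2=1, G3=0 [stuck-at-0], G4=1 → 1 — eliminated
Only G4 stuck-at-0 reproduces the observed 0.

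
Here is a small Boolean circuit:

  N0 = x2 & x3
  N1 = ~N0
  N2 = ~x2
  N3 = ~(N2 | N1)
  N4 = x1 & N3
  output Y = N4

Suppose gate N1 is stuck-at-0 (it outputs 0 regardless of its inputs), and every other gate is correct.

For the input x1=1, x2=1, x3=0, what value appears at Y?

Propagate with N1 forced: N0=0, N1=0 [stuck-at-0], N2=0, N3=1, N4=1.
So Y = 1. (Without the fault it would be 0.)

1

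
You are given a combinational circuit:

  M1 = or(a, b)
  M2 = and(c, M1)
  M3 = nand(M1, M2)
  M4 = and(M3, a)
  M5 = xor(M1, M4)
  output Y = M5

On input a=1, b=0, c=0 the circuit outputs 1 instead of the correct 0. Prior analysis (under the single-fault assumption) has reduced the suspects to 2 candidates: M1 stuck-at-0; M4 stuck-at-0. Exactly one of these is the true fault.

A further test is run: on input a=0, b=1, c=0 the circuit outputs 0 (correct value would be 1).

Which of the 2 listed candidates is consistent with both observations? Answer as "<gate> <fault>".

M1 stuck-at-0

Evaluate each candidate on input a=0, b=1, c=0:
  M1 stuck-at-0: M1=0 [stuck-at-0], M2=0, M3=1, M4=0, M5=0 → 0 — matches
  M4 stuck-at-0: M1=1, M2=0, M3=1, M4=0 [stuck-at-0], M5=1 → 1 — eliminated
Only M1 stuck-at-0 reproduces the observed 0.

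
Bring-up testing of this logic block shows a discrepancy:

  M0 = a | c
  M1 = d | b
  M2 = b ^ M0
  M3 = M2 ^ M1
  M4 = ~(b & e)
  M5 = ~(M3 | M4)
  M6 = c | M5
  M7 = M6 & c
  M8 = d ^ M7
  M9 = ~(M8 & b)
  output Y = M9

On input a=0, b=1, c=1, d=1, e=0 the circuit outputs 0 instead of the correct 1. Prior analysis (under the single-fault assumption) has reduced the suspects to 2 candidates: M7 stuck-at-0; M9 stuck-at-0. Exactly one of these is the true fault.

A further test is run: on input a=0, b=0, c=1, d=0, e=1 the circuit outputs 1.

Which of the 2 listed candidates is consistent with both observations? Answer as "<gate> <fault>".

M7 stuck-at-0

Evaluate each candidate on input a=0, b=0, c=1, d=0, e=1:
  M7 stuck-at-0: M0=1, M1=0, M2=1, M3=1, M4=1, M5=0, M6=1, M7=0 [stuck-at-0], M8=0, M9=1 → 1 — matches
  M9 stuck-at-0: M0=1, M1=0, M2=1, M3=1, M4=1, M5=0, M6=1, M7=1, M8=1, M9=0 [stuck-at-0] → 0 — eliminated
Only M7 stuck-at-0 reproduces the observed 1.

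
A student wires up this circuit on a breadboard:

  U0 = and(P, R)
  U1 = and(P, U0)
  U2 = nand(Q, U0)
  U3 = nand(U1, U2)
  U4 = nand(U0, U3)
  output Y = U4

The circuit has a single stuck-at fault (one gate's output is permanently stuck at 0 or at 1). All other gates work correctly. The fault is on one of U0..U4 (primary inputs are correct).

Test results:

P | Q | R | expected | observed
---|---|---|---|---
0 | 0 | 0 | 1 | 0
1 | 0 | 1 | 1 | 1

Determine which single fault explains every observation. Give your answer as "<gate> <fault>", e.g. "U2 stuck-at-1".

Fault-free values for test 1 (P=0, Q=0, R=0): U0=0, U1=0, U2=1, U3=1, U4=1, giving Y=1. Observed 0.
Test 1: faults giving observed 0 are {U0 stuck-at-1, U4 stuck-at-0}.
Test 2 (P=1, Q=0, R=1): fault-free U0=1, U1=1, U2=1, U3=0, U4=1 → 1; observed 1. Eliminates U4 stuck-at-0.
Only U0 stuck-at-1 is consistent with every test.

U0 stuck-at-1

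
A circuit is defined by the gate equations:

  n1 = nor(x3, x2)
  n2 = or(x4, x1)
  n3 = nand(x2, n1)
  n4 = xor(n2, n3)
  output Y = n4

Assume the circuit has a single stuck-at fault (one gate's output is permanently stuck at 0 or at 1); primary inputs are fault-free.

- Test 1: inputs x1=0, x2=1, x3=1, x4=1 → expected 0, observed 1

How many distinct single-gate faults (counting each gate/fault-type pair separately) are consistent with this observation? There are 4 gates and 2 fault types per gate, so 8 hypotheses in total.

Fault-free: n1=0, n2=1, n3=1, n4=0 → 0. Observed 1.
  n1 stuck-at-0: output 0 ✗
  n1 stuck-at-1: output 1 ✓
  n2 stuck-at-0: output 1 ✓
  n2 stuck-at-1: output 0 ✗
  n3 stuck-at-0: output 1 ✓
  n3 stuck-at-1: output 0 ✗
  n4 stuck-at-0: output 0 ✗
  n4 stuck-at-1: output 1 ✓
Consistent faults: {n1 stuck-at-1, n2 stuck-at-0, n3 stuck-at-0, n4 stuck-at-1} — 4 in all.

4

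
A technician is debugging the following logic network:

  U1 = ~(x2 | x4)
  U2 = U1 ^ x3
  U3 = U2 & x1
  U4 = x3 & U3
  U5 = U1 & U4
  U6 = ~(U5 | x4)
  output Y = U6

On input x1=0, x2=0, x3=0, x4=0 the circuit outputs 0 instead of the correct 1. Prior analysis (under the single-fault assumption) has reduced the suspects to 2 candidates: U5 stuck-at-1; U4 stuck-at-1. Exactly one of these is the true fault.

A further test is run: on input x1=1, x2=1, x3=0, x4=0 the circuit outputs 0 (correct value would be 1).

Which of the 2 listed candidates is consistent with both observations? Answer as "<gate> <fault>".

U5 stuck-at-1

Evaluate each candidate on input x1=1, x2=1, x3=0, x4=0:
  U5 stuck-at-1: U1=0, U2=0, U3=0, U4=0, U5=1 [stuck-at-1], U6=0 → 0 — matches
  U4 stuck-at-1: U1=0, U2=0, U3=0, U4=1 [stuck-at-1], U5=0, U6=1 → 1 — eliminated
Only U5 stuck-at-1 reproduces the observed 0.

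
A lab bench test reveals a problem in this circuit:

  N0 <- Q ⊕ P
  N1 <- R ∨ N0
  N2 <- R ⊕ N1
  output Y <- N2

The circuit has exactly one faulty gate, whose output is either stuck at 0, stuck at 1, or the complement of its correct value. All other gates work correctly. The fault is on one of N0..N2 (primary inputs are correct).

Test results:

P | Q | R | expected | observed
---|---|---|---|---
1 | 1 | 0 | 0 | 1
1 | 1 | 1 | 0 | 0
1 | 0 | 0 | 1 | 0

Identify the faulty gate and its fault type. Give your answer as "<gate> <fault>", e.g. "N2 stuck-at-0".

Fault-free values for test 1 (P=1, Q=1, R=0): N0=0, N1=0, N2=0, giving Y=0. Observed 1.
Test 1: faults giving observed 1 are {N0 stuck-at-1, N0 inverted output, N1 stuck-at-1, N1 inverted output, N2 stuck-at-1, N2 inverted output}.
Test 2 (P=1, Q=1, R=1): fault-free N0=0, N1=1, N2=0 → 0; observed 0. Eliminates N1 inverted output, N2 stuck-at-1, N2 inverted output.
Test 3 (P=1, Q=0, R=0): fault-free N0=1, N1=1, N2=1 → 1; observed 0. Eliminates N0 stuck-at-1, N1 stuck-at-1.
Only N0 inverted output is consistent with every test.

N0 inverted output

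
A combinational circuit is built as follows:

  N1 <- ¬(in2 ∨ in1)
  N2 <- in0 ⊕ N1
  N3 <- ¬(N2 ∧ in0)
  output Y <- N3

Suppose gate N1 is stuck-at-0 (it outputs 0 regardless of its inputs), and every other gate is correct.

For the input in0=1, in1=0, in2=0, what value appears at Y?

0

Propagate with N1 forced: N1=0 [stuck-at-0], N2=1, N3=0.
So Y = 0. (Without the fault it would be 1.)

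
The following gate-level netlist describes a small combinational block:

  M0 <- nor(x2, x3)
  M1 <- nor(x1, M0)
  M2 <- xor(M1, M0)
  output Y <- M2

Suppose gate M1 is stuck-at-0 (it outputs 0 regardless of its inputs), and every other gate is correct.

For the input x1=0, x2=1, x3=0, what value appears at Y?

Propagate with M1 forced: M0=0, M1=0 [stuck-at-0], M2=0.
So Y = 0. (Without the fault it would be 1.)

0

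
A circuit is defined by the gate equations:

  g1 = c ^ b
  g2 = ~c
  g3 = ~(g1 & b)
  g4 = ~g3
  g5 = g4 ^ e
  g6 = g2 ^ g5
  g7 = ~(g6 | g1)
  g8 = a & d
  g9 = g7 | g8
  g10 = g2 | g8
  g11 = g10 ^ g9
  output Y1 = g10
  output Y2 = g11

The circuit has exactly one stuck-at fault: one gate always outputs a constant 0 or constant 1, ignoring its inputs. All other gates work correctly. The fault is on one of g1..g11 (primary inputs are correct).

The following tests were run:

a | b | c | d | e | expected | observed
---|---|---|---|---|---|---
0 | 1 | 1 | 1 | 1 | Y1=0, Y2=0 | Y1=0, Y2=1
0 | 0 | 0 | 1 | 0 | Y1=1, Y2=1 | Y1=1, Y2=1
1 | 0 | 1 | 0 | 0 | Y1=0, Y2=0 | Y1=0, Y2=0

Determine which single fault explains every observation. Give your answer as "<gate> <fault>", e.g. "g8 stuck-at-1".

Fault-free values for test 1 (a=0, b=1, c=1, d=1, e=1): g1=0, g2=0, g3=1, g4=0, g5=1, g6=1, g7=0, g8=0, g9=0, g10=0, g11=0, giving Y1=0, Y2=0. Observed Y1=0, Y2=1.
Test 1: faults giving observed Y1=0, Y2=1 are {g3 stuck-at-0, g4 stuck-at-1, g5 stuck-at-0, g6 stuck-at-0, g7 stuck-at-1, g9 stuck-at-1, g11 stuck-at-1}.
Test 2 (a=0, b=0, c=0, d=1, e=0): fault-free g1=0, g2=1, g3=1, g4=0, g5=0, g6=1, g7=0, g8=0, g9=0, g10=1, g11=1 → Y1=1, Y2=1; observed Y1=1, Y2=1. Eliminates g3 stuck-at-0, g4 stuck-at-1, g6 stuck-at-0, g7 stuck-at-1, g9 stuck-at-1.
Test 3 (a=1, b=0, c=1, d=0, e=0): fault-free g1=1, g2=0, g3=1, g4=0, g5=0, g6=0, g7=0, g8=0, g9=0, g10=0, g11=0 → Y1=0, Y2=0; observed Y1=0, Y2=0. Eliminates g11 stuck-at-1.
Only g5 stuck-at-0 is consistent with every test.

g5 stuck-at-0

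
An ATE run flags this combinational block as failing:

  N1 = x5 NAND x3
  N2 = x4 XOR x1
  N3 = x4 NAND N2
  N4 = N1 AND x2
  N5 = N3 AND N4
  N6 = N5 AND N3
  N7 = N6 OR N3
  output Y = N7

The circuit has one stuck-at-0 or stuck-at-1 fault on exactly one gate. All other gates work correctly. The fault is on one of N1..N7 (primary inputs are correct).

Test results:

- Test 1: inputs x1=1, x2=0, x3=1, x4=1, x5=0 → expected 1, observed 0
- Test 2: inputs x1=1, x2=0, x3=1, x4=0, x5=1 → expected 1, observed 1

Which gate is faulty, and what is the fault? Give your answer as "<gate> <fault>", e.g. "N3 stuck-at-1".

Fault-free values for test 1 (x1=1, x2=0, x3=1, x4=1, x5=0): N1=1, N2=0, N3=1, N4=0, N5=0, N6=0, N7=1, giving Y=1. Observed 0.
Test 1: faults giving observed 0 are {N2 stuck-at-1, N3 stuck-at-0, N7 stuck-at-0}.
Test 2 (x1=1, x2=0, x3=1, x4=0, x5=1): fault-free N1=0, N2=1, N3=1, N4=0, N5=0, N6=0, N7=1 → 1; observed 1. Eliminates N3 stuck-at-0, N7 stuck-at-0.
Only N2 stuck-at-1 is consistent with every test.

N2 stuck-at-1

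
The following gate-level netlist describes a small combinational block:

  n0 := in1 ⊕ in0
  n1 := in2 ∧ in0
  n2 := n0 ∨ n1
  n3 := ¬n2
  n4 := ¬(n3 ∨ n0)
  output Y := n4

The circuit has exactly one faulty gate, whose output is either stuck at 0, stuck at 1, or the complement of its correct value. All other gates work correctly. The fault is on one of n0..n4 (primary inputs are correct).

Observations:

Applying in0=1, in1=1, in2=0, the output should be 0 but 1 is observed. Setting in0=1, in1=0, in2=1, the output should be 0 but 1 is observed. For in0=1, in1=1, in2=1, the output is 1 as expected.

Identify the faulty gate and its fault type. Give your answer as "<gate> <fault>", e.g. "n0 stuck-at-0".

n4 stuck-at-1

Fault-free values for test 1 (in0=1, in1=1, in2=0): n0=0, n1=0, n2=0, n3=1, n4=0, giving Y=0. Observed 1.
Test 1: faults giving observed 1 are {n1 stuck-at-1, n1 inverted output, n2 stuck-at-1, n2 inverted output, n3 stuck-at-0, n3 inverted output, n4 stuck-at-1, n4 inverted output}.
Test 2 (in0=1, in1=0, in2=1): fault-free n0=1, n1=1, n2=1, n3=0, n4=0 → 0; observed 1. Eliminates n1 stuck-at-1, n1 inverted output, n2 stuck-at-1, n2 inverted output, n3 stuck-at-0, n3 inverted output.
Test 3 (in0=1, in1=1, in2=1): fault-free n0=0, n1=1, n2=1, n3=0, n4=1 → 1; observed 1. Eliminates n4 inverted output.
Only n4 stuck-at-1 is consistent with every test.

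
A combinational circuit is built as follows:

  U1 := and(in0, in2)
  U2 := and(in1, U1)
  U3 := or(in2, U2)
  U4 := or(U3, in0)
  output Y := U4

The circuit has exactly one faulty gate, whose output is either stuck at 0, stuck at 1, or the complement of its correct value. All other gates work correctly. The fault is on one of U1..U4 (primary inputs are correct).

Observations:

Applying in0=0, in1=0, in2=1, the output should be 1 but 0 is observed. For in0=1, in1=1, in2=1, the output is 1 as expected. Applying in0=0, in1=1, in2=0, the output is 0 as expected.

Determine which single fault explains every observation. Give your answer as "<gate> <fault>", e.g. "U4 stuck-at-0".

Fault-free values for test 1 (in0=0, in1=0, in2=1): U1=0, U2=0, U3=1, U4=1, giving Y=1. Observed 0.
Test 1: faults giving observed 0 are {U3 stuck-at-0, U3 inverted output, U4 stuck-at-0, U4 inverted output}.
Test 2 (in0=1, in1=1, in2=1): fault-free U1=1, U2=1, U3=1, U4=1 → 1; observed 1. Eliminates U4 stuck-at-0, U4 inverted output.
Test 3 (in0=0, in1=1, in2=0): fault-free U1=0, U2=0, U3=0, U4=0 → 0; observed 0. Eliminates U3 inverted output.
Only U3 stuck-at-0 is consistent with every test.

U3 stuck-at-0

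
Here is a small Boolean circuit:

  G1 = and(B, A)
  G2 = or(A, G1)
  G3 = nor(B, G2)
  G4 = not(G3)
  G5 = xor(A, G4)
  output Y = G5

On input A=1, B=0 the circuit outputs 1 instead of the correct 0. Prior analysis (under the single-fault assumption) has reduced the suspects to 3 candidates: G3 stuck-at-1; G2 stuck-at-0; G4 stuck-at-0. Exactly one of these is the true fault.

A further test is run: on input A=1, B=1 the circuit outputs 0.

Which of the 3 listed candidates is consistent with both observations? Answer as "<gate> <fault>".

Evaluate each candidate on input A=1, B=1:
  G3 stuck-at-1: G1=1, G2=1, G3=1 [stuck-at-1], G4=0, G5=1 → 1 — eliminated
  G2 stuck-at-0: G1=1, G2=0 [stuck-at-0], G3=0, G4=1, G5=0 → 0 — matches
  G4 stuck-at-0: G1=1, G2=1, G3=0, G4=0 [stuck-at-0], G5=1 → 1 — eliminated
Only G2 stuck-at-0 reproduces the observed 0.

G2 stuck-at-0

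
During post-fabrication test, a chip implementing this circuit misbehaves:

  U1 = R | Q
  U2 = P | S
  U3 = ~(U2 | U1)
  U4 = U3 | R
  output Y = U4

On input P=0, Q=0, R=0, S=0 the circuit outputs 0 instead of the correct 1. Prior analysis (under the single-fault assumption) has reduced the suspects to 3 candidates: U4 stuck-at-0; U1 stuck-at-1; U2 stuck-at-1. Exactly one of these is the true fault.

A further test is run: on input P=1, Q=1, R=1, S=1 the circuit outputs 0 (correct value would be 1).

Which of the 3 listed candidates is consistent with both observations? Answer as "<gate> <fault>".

Evaluate each candidate on input P=1, Q=1, R=1, S=1:
  U4 stuck-at-0: U1=1, U2=1, U3=0, U4=0 [stuck-at-0] → 0 — matches
  U1 stuck-at-1: U1=1 [stuck-at-1], U2=1, U3=0, U4=1 → 1 — eliminated
  U2 stuck-at-1: U1=1, U2=1 [stuck-at-1], U3=0, U4=1 → 1 — eliminated
Only U4 stuck-at-0 reproduces the observed 0.

U4 stuck-at-0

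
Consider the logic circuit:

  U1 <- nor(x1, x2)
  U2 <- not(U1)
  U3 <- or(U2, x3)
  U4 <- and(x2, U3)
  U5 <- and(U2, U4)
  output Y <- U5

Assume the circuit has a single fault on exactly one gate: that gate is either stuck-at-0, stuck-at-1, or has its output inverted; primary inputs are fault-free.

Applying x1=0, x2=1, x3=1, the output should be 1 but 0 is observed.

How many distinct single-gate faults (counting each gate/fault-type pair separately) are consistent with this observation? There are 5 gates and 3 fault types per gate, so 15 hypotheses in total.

Fault-free: U1=0, U2=1, U3=1, U4=1, U5=1 → 1. Observed 0.
  U1: stuck-at-1, inverted output ✓; others ✗
  U2: stuck-at-0, inverted output ✓; others ✗
  U3: stuck-at-0, inverted output ✓; others ✗
  U4: stuck-at-0, inverted output ✓; others ✗
  U5: stuck-at-0, inverted output ✓; others ✗
Consistent faults: {U1 stuck-at-1, U1 inverted output, U2 stuck-at-0, U2 inverted output, U3 stuck-at-0, U3 inverted output, U4 stuck-at-0, U4 inverted output, U5 stuck-at-0, U5 inverted output} — 10 in all.

10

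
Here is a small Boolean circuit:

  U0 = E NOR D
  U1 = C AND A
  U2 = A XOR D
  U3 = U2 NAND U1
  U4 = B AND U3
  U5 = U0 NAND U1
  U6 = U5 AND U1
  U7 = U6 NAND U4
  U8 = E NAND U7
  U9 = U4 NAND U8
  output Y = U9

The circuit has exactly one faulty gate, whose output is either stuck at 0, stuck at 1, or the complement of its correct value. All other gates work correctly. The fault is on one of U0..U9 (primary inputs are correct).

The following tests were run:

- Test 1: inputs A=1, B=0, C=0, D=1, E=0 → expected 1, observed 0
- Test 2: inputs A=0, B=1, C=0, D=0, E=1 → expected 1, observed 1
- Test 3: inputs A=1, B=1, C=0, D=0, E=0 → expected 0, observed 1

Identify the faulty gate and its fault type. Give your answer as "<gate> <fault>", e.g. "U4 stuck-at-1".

U4 inverted output

Fault-free values for test 1 (A=1, B=0, C=0, D=1, E=0): U0=0, U1=0, U2=0, U3=1, U4=0, U5=1, U6=0, U7=1, U8=1, U9=1, giving Y=1. Observed 0.
Test 1: faults giving observed 0 are {U4 stuck-at-1, U4 inverted output, U9 stuck-at-0, U9 inverted output}.
Test 2 (A=0, B=1, C=0, D=0, E=1): fault-free U0=0, U1=0, U2=0, U3=1, U4=1, U5=1, U6=0, U7=1, U8=0, U9=1 → 1; observed 1. Eliminates U9 stuck-at-0, U9 inverted output.
Test 3 (A=1, B=1, C=0, D=0, E=0): fault-free U0=1, U1=0, U2=1, U3=1, U4=1, U5=1, U6=0, U7=1, U8=1, U9=0 → 0; observed 1. Eliminates U4 stuck-at-1.
Only U4 inverted output is consistent with every test.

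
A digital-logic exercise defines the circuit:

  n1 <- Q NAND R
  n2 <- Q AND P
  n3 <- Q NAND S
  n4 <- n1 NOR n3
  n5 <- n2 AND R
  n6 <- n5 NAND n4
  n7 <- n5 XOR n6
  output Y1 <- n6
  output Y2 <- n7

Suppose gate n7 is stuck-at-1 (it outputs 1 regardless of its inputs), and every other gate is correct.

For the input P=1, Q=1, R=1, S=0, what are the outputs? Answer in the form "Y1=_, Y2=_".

Propagate with n7 forced: n1=0, n2=1, n3=1, n4=0, n5=1, n6=1, n7=1 [stuck-at-1].
So the outputs are Y1=1, Y2=1. (Without the fault they would be Y1=1, Y2=0.)

Y1=1, Y2=1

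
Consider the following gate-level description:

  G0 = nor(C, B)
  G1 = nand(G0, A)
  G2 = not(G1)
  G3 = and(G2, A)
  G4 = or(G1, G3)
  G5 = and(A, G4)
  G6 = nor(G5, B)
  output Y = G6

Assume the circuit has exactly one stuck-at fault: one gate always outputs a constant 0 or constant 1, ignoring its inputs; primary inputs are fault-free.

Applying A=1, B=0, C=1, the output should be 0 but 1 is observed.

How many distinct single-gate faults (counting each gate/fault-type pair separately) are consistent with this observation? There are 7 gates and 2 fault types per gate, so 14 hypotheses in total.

Fault-free: G0=0, G1=1, G2=0, G3=0, G4=1, G5=1, G6=0 → 0. Observed 1.
  G0 stuck-at-0: output 0 ✗
  G0 stuck-at-1: output 0 ✗
  G1 stuck-at-0: output 0 ✗
  G1 stuck-at-1: output 0 ✗
  G2 stuck-at-0: output 0 ✗
  G2 stuck-at-1: output 0 ✗
  G3 stuck-at-0: output 0 ✗
  G3 stuck-at-1: output 0 ✗
  G4 stuck-at-0: output 1 ✓
  G4 stuck-at-1: output 0 ✗
  G5 stuck-at-0: output 1 ✓
  G5 stuck-at-1: output 0 ✗
  G6 stuck-at-0: output 0 ✗
  G6 stuck-at-1: output 1 ✓
Consistent faults: {G4 stuck-at-0, G5 stuck-at-0, G6 stuck-at-1} — 3 in all.

3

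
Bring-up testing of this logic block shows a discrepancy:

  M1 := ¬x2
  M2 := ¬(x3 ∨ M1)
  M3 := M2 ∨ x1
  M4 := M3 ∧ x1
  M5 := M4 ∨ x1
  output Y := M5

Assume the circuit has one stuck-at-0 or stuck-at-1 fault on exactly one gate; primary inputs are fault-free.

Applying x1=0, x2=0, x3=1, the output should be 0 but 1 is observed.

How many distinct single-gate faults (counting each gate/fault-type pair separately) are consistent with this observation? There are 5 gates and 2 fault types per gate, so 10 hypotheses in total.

2

Fault-free: M1=1, M2=0, M3=0, M4=0, M5=0 → 0. Observed 1.
  M1 stuck-at-0: output 0 ✗
  M1 stuck-at-1: output 0 ✗
  M2 stuck-at-0: output 0 ✗
  M2 stuck-at-1: output 0 ✗
  M3 stuck-at-0: output 0 ✗
  M3 stuck-at-1: output 0 ✗
  M4 stuck-at-0: output 0 ✗
  M4 stuck-at-1: output 1 ✓
  M5 stuck-at-0: output 0 ✗
  M5 stuck-at-1: output 1 ✓
Consistent faults: {M4 stuck-at-1, M5 stuck-at-1} — 2 in all.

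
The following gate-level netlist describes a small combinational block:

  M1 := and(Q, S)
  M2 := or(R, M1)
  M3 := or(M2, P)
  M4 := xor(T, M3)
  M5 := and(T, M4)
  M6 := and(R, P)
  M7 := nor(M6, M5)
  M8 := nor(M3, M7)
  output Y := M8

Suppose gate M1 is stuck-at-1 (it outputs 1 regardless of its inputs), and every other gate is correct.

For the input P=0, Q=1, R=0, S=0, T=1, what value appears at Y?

0

Propagate with M1 forced: M1=1 [stuck-at-1], M2=1, M3=1, M4=0, M5=0, M6=0, M7=1, M8=0.
So Y = 0. (Without the fault it would be 1.)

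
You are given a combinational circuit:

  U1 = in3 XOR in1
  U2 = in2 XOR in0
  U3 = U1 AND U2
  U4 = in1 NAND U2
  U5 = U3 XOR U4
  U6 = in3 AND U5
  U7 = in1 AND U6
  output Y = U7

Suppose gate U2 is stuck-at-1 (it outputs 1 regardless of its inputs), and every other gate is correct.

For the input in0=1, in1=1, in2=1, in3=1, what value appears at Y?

0

Propagate with U2 forced: U1=0, U2=1 [stuck-at-1], U3=0, U4=0, U5=0, U6=0, U7=0.
So Y = 0. (Without the fault it would be 1.)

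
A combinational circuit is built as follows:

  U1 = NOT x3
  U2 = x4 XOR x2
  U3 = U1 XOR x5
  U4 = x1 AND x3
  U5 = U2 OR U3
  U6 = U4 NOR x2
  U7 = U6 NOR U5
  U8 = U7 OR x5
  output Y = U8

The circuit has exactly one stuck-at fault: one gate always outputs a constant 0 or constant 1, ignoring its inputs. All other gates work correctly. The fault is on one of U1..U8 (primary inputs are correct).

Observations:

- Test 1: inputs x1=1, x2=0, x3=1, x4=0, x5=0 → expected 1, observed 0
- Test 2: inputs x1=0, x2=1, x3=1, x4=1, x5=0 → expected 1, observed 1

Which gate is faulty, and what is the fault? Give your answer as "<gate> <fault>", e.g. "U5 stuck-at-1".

U4 stuck-at-0

Fault-free values for test 1 (x1=1, x2=0, x3=1, x4=0, x5=0): U1=0, U2=0, U3=0, U4=1, U5=0, U6=0, U7=1, U8=1, giving Y=1. Observed 0.
Test 1: faults giving observed 0 are {U1 stuck-at-1, U2 stuck-at-1, U3 stuck-at-1, U4 stuck-at-0, U5 stuck-at-1, U6 stuck-at-1, U7 stuck-at-0, U8 stuck-at-0}.
Test 2 (x1=0, x2=1, x3=1, x4=1, x5=0): fault-free U1=0, U2=0, U3=0, U4=0, U5=0, U6=0, U7=1, U8=1 → 1; observed 1. Eliminates U1 stuck-at-1, U2 stuck-at-1, U3 stuck-at-1, U5 stuck-at-1, U6 stuck-at-1, U7 stuck-at-0, U8 stuck-at-0.
Only U4 stuck-at-0 is consistent with every test.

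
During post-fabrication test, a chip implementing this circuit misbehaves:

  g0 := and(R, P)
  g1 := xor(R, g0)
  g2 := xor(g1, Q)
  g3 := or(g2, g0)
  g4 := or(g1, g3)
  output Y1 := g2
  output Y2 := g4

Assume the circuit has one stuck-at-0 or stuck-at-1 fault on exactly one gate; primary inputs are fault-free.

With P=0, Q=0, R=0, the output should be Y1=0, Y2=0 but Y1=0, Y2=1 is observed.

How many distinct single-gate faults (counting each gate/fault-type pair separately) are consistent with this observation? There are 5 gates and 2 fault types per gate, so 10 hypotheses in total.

2

Fault-free: g0=0, g1=0, g2=0, g3=0, g4=0 → Y1=0, Y2=0. Observed Y1=0, Y2=1.
  g0 stuck-at-0: output Y1=0, Y2=0 ✗
  g0 stuck-at-1: output Y1=1, Y2=1 ✗
  g1 stuck-at-0: output Y1=0, Y2=0 ✗
  g1 stuck-at-1: output Y1=1, Y2=1 ✗
  g2 stuck-at-0: output Y1=0, Y2=0 ✗
  g2 stuck-at-1: output Y1=1, Y2=1 ✗
  g3 stuck-at-0: output Y1=0, Y2=0 ✗
  g3 stuck-at-1: output Y1=0, Y2=1 ✓
  g4 stuck-at-0: output Y1=0, Y2=0 ✗
  g4 stuck-at-1: output Y1=0, Y2=1 ✓
Consistent faults: {g3 stuck-at-1, g4 stuck-at-1} — 2 in all.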